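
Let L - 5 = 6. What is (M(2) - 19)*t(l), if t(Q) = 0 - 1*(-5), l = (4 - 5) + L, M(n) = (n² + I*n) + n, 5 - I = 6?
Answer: -75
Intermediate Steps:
I = -1 (I = 5 - 1*6 = 5 - 6 = -1)
L = 11 (L = 5 + 6 = 11)
M(n) = n² (M(n) = (n² - n) + n = n²)
l = 10 (l = (4 - 5) + 11 = -1 + 11 = 10)
t(Q) = 5 (t(Q) = 0 + 5 = 5)
(M(2) - 19)*t(l) = (2² - 19)*5 = (4 - 19)*5 = -15*5 = -75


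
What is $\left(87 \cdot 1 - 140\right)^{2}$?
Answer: $2809$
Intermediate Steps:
$\left(87 \cdot 1 - 140\right)^{2} = \left(87 - 140\right)^{2} = \left(-53\right)^{2} = 2809$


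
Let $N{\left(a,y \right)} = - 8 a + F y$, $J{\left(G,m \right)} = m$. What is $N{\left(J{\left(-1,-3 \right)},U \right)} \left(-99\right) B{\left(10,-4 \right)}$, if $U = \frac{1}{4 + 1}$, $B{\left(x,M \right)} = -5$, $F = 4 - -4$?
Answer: $12672$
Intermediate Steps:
$F = 8$ ($F = 4 + 4 = 8$)
$U = \frac{1}{5} \approx 0.2$
$N{\left(a,y \right)} = - 8 a + 8 y$
$N{\left(J{\left(-1,-3 \right)},U \right)} \left(-99\right) B{\left(10,-4 \right)} = \left(\left(-8\right) \left(-3\right) + 8 \cdot \frac{1}{5}\right) \left(-99\right) \left(-5\right) = \left(24 + \frac{8}{5}\right) \left(-99\right) \left(-5\right) = \frac{128}{5} \left(-99\right) \left(-5\right) = \left(- \frac{12672}{5}\right) \left(-5\right) = 12672$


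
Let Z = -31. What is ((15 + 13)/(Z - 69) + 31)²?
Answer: 589824/625 ≈ 943.72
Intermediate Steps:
((15 + 13)/(Z - 69) + 31)² = ((15 + 13)/(-31 - 69) + 31)² = (28/(-100) + 31)² = (28*(-1/100) + 31)² = (-7/25 + 31)² = (768/25)² = 589824/625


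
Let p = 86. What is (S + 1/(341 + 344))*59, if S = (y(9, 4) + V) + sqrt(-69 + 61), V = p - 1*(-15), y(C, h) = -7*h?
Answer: 2950354/685 + 118*I*sqrt(2) ≈ 4307.1 + 166.88*I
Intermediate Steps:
V = 101 (V = 86 - 1*(-15) = 86 + 15 = 101)
S = 73 + 2*I*sqrt(2) (S = (-7*4 + 101) + sqrt(-69 + 61) = (-28 + 101) + sqrt(-8) = 73 + 2*I*sqrt(2) ≈ 73.0 + 2.8284*I)
(S + 1/(341 + 344))*59 = ((73 + 2*I*sqrt(2)) + 1/(341 + 344))*59 = ((73 + 2*I*sqrt(2)) + 1/685)*59 = (50006/685 + 2*I*sqrt(2))*59 = 2950354/685 + 118*I*sqrt(2)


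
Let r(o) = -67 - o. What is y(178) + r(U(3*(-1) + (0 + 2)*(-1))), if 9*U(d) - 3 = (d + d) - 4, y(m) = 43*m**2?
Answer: 12261116/9 ≈ 1.3623e+6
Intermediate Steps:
U(d) = -1/9 + 2*d/9 (U(d) = 1/3 + ((d + d) - 4)/9 = 1/3 + (2*d - 4)/9 = 1/3 + (-4 + 2*d)/9 = 1/3 + (-4/9 + 2*d/9) = -1/9 + 2*d/9)
y(178) + r(U(3*(-1) + (0 + 2)*(-1))) = 43*178**2 + (-67 - (-1/9 + 2*(3*(-1) + (0 + 2)*(-1))/9)) = 43*31684 + (-67 - (-1/9 + 2*(-3 + 2*(-1))/9)) = 1362412 + (-67 - (-1/9 + 2*(-3 - 2)/9)) = 1362412 + (-67 - (-1/9 + (2/9)*(-5))) = 1362412 + (-67 - (-1/9 - 10/9)) = 1362412 + (-67 - 1*(-11/9)) = 1362412 + (-67 + 11/9) = 1362412 - 592/9 = 12261116/9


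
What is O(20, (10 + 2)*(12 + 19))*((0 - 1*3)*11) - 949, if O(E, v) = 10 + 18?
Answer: -1873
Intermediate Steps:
O(E, v) = 28
O(20, (10 + 2)*(12 + 19))*((0 - 1*3)*11) - 949 = 28*((0 - 1*3)*11) - 949 = 28*((0 - 3)*11) - 949 = 28*(-3*11) - 949 = 28*(-33) - 949 = -924 - 949 = -1873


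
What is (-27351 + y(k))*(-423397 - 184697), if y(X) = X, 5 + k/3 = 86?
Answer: 16484212152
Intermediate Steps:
k = 243 (k = -15 + 3*86 = -15 + 258 = 243)
(-27351 + y(k))*(-423397 - 184697) = (-27351 + 243)*(-423397 - 184697) = -27108*(-608094) = 16484212152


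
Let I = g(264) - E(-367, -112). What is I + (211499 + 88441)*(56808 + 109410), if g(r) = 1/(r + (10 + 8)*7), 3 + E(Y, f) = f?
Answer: 19443616543651/390 ≈ 4.9855e+10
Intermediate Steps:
E(Y, f) = -3 + f
g(r) = 1/(126 + r) (g(r) = 1/(r + 18*7) = 1/(r + 126) = 1/(126 + r))
I = 44851/390 (I = 1/(126 + 264) - (-3 - 112) = 1/390 - 1*(-115) = 1/390 + 115 = 44851/390 ≈ 115.00)
I + (211499 + 88441)*(56808 + 109410) = 44851/390 + (211499 + 88441)*(56808 + 109410) = 44851/390 + 299940*166218 = 44851/390 + 49855426920 = 19443616543651/390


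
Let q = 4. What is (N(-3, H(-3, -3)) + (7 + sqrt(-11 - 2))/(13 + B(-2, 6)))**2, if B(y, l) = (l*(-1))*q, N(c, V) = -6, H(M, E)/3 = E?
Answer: (73 + I*sqrt(13))**2/121 ≈ 43.934 + 4.3505*I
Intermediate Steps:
H(M, E) = 3*E
B(y, l) = -4*l (B(y, l) = (l*(-1))*4 = -l*4 = -4*l)
(N(-3, H(-3, -3)) + (7 + sqrt(-11 - 2))/(13 + B(-2, 6)))**2 = (-6 + (7 + sqrt(-11 - 2))/(13 - 4*6))**2 = (-6 + (7 + sqrt(-13))/(13 - 24))**2 = (-6 + (7 + I*sqrt(13))/(-11))**2 = (-6 + (7 + I*sqrt(13))*(-1/11))**2 = (-6 + (-7/11 - I*sqrt(13)/11))**2 = (-73/11 - I*sqrt(13)/11)**2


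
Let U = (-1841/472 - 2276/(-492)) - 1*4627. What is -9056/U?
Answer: 525755136/268582987 ≈ 1.9575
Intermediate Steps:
U = -268582987/58056 (U = (-1841*1/472 - 2276*(-1/492)) - 4627 = (-1841/472 + 569/123) - 4627 = 42125/58056 - 4627 = -268582987/58056 ≈ -4626.3)
-9056/U = -9056/(-268582987/58056) = -9056*(-58056/268582987) = 525755136/268582987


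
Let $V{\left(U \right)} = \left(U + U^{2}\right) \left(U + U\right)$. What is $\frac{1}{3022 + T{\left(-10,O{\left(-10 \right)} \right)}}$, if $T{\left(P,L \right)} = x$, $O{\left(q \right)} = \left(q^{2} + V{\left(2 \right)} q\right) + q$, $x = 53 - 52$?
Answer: $\frac{1}{3023} \approx 0.0003308$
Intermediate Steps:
$x = 1$ ($x = 53 - 52 = 1$)
$V{\left(U \right)} = 2 U \left(U + U^{2}\right)$ ($V{\left(U \right)} = \left(U + U^{2}\right) 2 U = 2 U \left(U + U^{2}\right)$)
$O{\left(q \right)} = q^{2} + 25 q$ ($O{\left(q \right)} = \left(q^{2} + 2 \cdot 2^{2} \left(1 + 2\right) q\right) + q = \left(q^{2} + 2 \cdot 4 \cdot 3 q\right) + q = \left(q^{2} + 24 q\right) + q = q^{2} + 25 q$)
$T{\left(P,L \right)} = 1$
$\frac{1}{3022 + T{\left(-10,O{\left(-10 \right)} \right)}} = \frac{1}{3022 + 1} = \frac{1}{3023}$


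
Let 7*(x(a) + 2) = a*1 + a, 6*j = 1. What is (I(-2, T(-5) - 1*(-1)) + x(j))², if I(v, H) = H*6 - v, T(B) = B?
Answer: 253009/441 ≈ 573.72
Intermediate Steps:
j = ⅙ (j = (⅙)*1 = ⅙ ≈ 0.16667)
x(a) = -2 + 2*a/7 (x(a) = -2 + (a*1 + a)/7 = -2 + (a + a)/7 = -2 + (2*a)/7 = -2 + 2*a/7)
I(v, H) = -v + 6*H (I(v, H) = 6*H - v = -v + 6*H)
(I(-2, T(-5) - 1*(-1)) + x(j))² = ((-1*(-2) + 6*(-5 - 1*(-1))) + (-2 + (2/7)*(⅙)))² = ((2 + 6*(-5 + 1)) + (-2 + 1/21))² = ((2 + 6*(-4)) - 41/21)² = ((2 - 24) - 41/21)² = (-22 - 41/21)² = (-503/21)² = 253009/441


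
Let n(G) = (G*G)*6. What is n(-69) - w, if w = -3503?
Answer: 32069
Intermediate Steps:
n(G) = 6*G² (n(G) = G²*6 = 6*G²)
n(-69) - w = 6*(-69)² - 1*(-3503) = 6*4761 + 3503 = 28566 + 3503 = 32069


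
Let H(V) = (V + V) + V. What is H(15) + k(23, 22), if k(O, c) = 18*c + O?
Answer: 464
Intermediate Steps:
H(V) = 3*V (H(V) = 2*V + V = 3*V)
k(O, c) = O + 18*c
H(15) + k(23, 22) = 3*15 + (23 + 18*22) = 45 + (23 + 396) = 45 + 419 = 464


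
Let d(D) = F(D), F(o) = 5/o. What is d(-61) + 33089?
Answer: 2018424/61 ≈ 33089.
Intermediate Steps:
d(D) = 5/D
d(-61) + 33089 = 5/(-61) + 33089 = 5*(-1/61) + 33089 = -5/61 + 33089 = 2018424/61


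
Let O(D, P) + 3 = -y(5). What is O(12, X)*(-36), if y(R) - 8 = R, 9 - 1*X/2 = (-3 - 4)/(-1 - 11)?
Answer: 576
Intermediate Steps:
X = 101/6 (X = 18 - 2*(-3 - 4)/(-1 - 11) = 18 - (-14)/(-12) = 18 - (-14)*(-1)/12 = 18 - 2*7/12 = 18 - 7/6 = 101/6 ≈ 16.833)
y(R) = 8 + R
O(D, P) = -16 (O(D, P) = -3 - (8 + 5) = -3 - 1*13 = -3 - 13 = -16)
O(12, X)*(-36) = -16*(-36) = 576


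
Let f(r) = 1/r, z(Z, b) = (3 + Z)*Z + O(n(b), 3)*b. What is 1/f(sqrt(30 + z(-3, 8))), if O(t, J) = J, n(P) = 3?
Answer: 3*sqrt(6) ≈ 7.3485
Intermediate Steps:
z(Z, b) = 3*b + Z*(3 + Z) (z(Z, b) = (3 + Z)*Z + 3*b = Z*(3 + Z) + 3*b = 3*b + Z*(3 + Z))
1/f(sqrt(30 + z(-3, 8))) = 1/(1/(sqrt(30 + ((-3)**2 + 3*(-3) + 3*8)))) = 1/(1/(sqrt(30 + (9 - 9 + 24)))) = 1/(1/(sqrt(30 + 24))) = 1/(1/(sqrt(54))) = 1/(1/(3*sqrt(6))) = 1/(sqrt(6)/18) = 3*sqrt(6)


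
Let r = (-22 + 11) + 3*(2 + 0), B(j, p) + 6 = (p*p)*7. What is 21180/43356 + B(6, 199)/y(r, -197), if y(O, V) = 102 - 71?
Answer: 1001581928/112003 ≈ 8942.5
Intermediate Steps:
B(j, p) = -6 + 7*p**2 (B(j, p) = -6 + (p*p)*7 = -6 + p**2*7 = -6 + 7*p**2)
r = -5 (r = -11 + 3*2 = -11 + 6 = -5)
y(O, V) = 31
21180/43356 + B(6, 199)/y(r, -197) = 21180/43356 + (-6 + 7*199**2)/31 = 21180*(1/43356) + (-6 + 7*39601)*(1/31) = 1765/3613 + (-6 + 277207)*(1/31) = 1765/3613 + 277201*(1/31) = 1765/3613 + 277201/31 = 1001581928/112003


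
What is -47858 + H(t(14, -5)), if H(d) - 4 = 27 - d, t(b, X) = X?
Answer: -47822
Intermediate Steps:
H(d) = 31 - d (H(d) = 4 + (27 - d) = 31 - d)
-47858 + H(t(14, -5)) = -47858 + (31 - 1*(-5)) = -47858 + (31 + 5) = -47858 + 36 = -47822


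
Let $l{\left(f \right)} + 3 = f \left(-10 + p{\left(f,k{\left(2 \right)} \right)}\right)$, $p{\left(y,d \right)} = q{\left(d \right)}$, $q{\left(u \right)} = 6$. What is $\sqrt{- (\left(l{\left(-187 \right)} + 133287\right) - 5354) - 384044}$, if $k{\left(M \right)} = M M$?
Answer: $i \sqrt{512722} \approx 716.05 i$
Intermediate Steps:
$k{\left(M \right)} = M^{2}$
$p{\left(y,d \right)} = 6$
$l{\left(f \right)} = -3 - 4 f$ ($l{\left(f \right)} = -3 + f \left(-10 + 6\right) = -3 + f \left(-4\right) = -3 - 4 f$)
$\sqrt{- (\left(l{\left(-187 \right)} + 133287\right) - 5354) - 384044} = \sqrt{- (\left(\left(-3 - -748\right) + 133287\right) - 5354) - 384044} = \sqrt{- (\left(\left(-3 + 748\right) + 133287\right) + \left(-27580 + 22226\right)) - 384044} = \sqrt{- (\left(745 + 133287\right) - 5354) - 384044} = \sqrt{- (134032 - 5354) - 384044} = \sqrt{\left(-1\right) 128678 - 384044} = \sqrt{-128678 - 384044} = \sqrt{-512722} = i \sqrt{512722}$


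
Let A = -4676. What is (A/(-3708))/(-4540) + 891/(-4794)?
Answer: -625908161/3362655420 ≈ -0.18614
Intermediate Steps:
(A/(-3708))/(-4540) + 891/(-4794) = -4676/(-3708)/(-4540) + 891/(-4794) = -4676*(-1/3708)*(-1/4540) + 891*(-1/4794) = (1169/927)*(-1/4540) - 297/1598 = -1169/4208580 - 297/1598 = -625908161/3362655420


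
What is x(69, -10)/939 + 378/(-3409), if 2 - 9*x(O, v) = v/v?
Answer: -455867/4115637 ≈ -0.11076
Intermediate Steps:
x(O, v) = ⅑ (x(O, v) = 2/9 - v/(9*v) = 2/9 - ⅑*1 = 2/9 - ⅑ = ⅑)
x(69, -10)/939 + 378/(-3409) = (⅑)/939 + 378/(-3409) = (⅑)*(1/939) + 378*(-1/3409) = 1/8451 - 54/487 = -455867/4115637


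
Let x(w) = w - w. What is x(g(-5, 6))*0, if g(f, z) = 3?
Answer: 0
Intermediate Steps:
x(w) = 0
x(g(-5, 6))*0 = 0*0 = 0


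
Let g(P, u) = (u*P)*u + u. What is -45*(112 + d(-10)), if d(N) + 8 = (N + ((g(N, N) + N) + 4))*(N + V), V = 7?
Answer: -143190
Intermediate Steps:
g(P, u) = u + P*u**2 (g(P, u) = (P*u)*u + u = P*u**2 + u = u + P*u**2)
d(N) = -8 + (7 + N)*(4 + 2*N + N*(1 + N**2)) (d(N) = -8 + (N + ((N*(1 + N*N) + N) + 4))*(N + 7) = -8 + (N + ((N*(1 + N**2) + N) + 4))*(7 + N) = -8 + (N + ((N + N*(1 + N**2)) + 4))*(7 + N) = -8 + (N + (4 + N + N*(1 + N**2)))*(7 + N) = -8 + (4 + 2*N + N*(1 + N**2))*(7 + N) = -8 + (7 + N)*(4 + 2*N + N*(1 + N**2)))
-45*(112 + d(-10)) = -45*(112 + (20 + (-10)**4 + 3*(-10)**2 + 7*(-10)**3 + 25*(-10))) = -45*(112 + (20 + 10000 + 3*100 + 7*(-1000) - 250)) = -45*(112 + (20 + 10000 + 300 - 7000 - 250)) = -45*(112 + 3070) = -45*3182 = -143190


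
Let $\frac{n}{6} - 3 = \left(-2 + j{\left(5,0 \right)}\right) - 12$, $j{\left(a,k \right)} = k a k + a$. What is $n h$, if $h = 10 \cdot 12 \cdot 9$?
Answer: $-38880$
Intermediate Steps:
$j{\left(a,k \right)} = a + a k^{2}$ ($j{\left(a,k \right)} = a k k + a = a k^{2} + a = a + a k^{2}$)
$h = 1080$ ($h = 120 \cdot 9 = 1080$)
$n = -36$ ($n = 18 + 6 \left(\left(-2 + 5 \left(1 + 0^{2}\right)\right) - 12\right) = 18 + 6 \left(\left(-2 + 5 \left(1 + 0\right)\right) - 12\right) = 18 + 6 \left(\left(-2 + 5 \cdot 1\right) - 12\right) = 18 + 6 \left(\left(-2 + 5\right) - 12\right) = 18 + 6 \left(3 - 12\right) = 18 + 6 \left(-9\right) = 18 - 54 = -36$)
$n h = \left(-36\right) 1080 = -38880$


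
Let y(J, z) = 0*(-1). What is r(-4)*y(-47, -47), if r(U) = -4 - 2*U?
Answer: 0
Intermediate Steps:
y(J, z) = 0
r(-4)*y(-47, -47) = (-4 - 2*(-4))*0 = (-4 + 8)*0 = 4*0 = 0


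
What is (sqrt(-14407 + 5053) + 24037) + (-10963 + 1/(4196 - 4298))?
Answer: 1333547/102 + I*sqrt(9354) ≈ 13074.0 + 96.716*I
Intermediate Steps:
(sqrt(-14407 + 5053) + 24037) + (-10963 + 1/(4196 - 4298)) = (sqrt(-9354) + 24037) + (-10963 + 1/(-102)) = (I*sqrt(9354) + 24037) + (-10963 - 1/102) = (24037 + I*sqrt(9354)) - 1118227/102 = 1333547/102 + I*sqrt(9354)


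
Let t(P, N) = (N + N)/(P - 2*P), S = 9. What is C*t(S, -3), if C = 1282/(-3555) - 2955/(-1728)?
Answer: 307027/341280 ≈ 0.89963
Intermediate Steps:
t(P, N) = -2*N/P (t(P, N) = (2*N)/((-P)) = (2*N)*(-1/P) = -2*N/P)
C = 307027/227520 (C = 1282*(-1/3555) - 2955*(-1/1728) = -1282/3555 + 985/576 = 307027/227520 ≈ 1.3495)
C*t(S, -3) = 307027*(-2*(-3)/9)/227520 = 307027*(-2*(-3)*⅑)/227520 = (307027/227520)*(⅔) = 307027/341280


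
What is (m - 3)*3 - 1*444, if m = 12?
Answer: -417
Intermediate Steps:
(m - 3)*3 - 1*444 = (12 - 3)*3 - 1*444 = 9*3 - 444 = 27 - 444 = -417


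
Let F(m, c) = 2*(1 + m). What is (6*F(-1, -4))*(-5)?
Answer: 0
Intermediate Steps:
F(m, c) = 2 + 2*m
(6*F(-1, -4))*(-5) = (6*(2 + 2*(-1)))*(-5) = (6*(2 - 2))*(-5) = (6*0)*(-5) = 0*(-5) = 0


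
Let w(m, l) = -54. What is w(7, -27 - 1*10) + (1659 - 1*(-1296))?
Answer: 2901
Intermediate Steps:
w(7, -27 - 1*10) + (1659 - 1*(-1296)) = -54 + (1659 - 1*(-1296)) = -54 + (1659 + 1296) = -54 + 2955 = 2901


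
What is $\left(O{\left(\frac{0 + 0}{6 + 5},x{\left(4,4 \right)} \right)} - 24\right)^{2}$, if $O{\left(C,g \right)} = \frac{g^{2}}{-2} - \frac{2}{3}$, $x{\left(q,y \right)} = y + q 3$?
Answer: $\frac{209764}{9} \approx 23307.0$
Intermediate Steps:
$x{\left(q,y \right)} = y + 3 q$
$O{\left(C,g \right)} = - \frac{2}{3} - \frac{g^{2}}{2}$ ($O{\left(C,g \right)} = g^{2} \left(- \frac{1}{2}\right) - \frac{2}{3} = - \frac{g^{2}}{2} - \frac{2}{3} = - \frac{2}{3} - \frac{g^{2}}{2}$)
$\left(O{\left(\frac{0 + 0}{6 + 5},x{\left(4,4 \right)} \right)} - 24\right)^{2} = \left(\left(- \frac{2}{3} - \frac{\left(4 + 3 \cdot 4\right)^{2}}{2}\right) - 24\right)^{2} = \left(\left(- \frac{2}{3} - \frac{\left(4 + 12\right)^{2}}{2}\right) - 24\right)^{2} = \left(\left(- \frac{2}{3} - \frac{16^{2}}{2}\right) - 24\right)^{2} = \left(\left(- \frac{2}{3} - 128\right) - 24\right)^{2} = \left(- \frac{386}{3} - 24\right)^{2} = \left(- \frac{458}{3}\right)^{2} = \frac{209764}{9}$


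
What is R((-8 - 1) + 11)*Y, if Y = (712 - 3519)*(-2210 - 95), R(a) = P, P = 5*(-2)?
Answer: -64701350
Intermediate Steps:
P = -10
R(a) = -10
Y = 6470135 (Y = -2807*(-2305) = 6470135)
R((-8 - 1) + 11)*Y = -10*6470135 = -64701350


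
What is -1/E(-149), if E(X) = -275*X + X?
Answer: -1/40826 ≈ -2.4494e-5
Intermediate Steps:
E(X) = -274*X
-1/E(-149) = -1/((-274*(-149))) = -1/40826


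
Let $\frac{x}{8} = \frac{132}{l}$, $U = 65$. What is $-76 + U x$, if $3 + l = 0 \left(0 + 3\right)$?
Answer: $-22956$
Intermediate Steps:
$l = -3$ ($l = -3 + 0 \left(0 + 3\right) = -3 + 0 \cdot 3 = -3 + 0 = -3$)
$x = -352$ ($x = 8 \frac{132}{-3} = 8 \cdot 132 \left(- \frac{1}{3}\right) = 8 \left(-44\right) = -352$)
$-76 + U x = -76 + 65 \left(-352\right) = -76 - 22880 = -22956$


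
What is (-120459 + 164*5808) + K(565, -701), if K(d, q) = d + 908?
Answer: 833526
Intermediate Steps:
K(d, q) = 908 + d
(-120459 + 164*5808) + K(565, -701) = (-120459 + 164*5808) + (908 + 565) = (-120459 + 952512) + 1473 = 832053 + 1473 = 833526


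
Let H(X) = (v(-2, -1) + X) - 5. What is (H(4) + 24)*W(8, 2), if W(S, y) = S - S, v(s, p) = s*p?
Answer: 0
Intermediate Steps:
v(s, p) = p*s
W(S, y) = 0
H(X) = -3 + X (H(X) = (-1*(-2) + X) - 5 = (2 + X) - 5 = -3 + X)
(H(4) + 24)*W(8, 2) = ((-3 + 4) + 24)*0 = (1 + 24)*0 = 25*0 = 0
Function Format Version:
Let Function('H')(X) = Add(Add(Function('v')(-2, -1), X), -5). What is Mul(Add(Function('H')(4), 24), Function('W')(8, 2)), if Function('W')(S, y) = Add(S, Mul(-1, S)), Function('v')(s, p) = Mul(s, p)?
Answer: 0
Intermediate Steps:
Function('v')(s, p) = Mul(p, s)
Function('W')(S, y) = 0
Function('H')(X) = Add(-3, X) (Function('H')(X) = Add(Add(Mul(-1, -2), X), -5) = Add(Add(2, X), -5) = Add(-3, X))
Mul(Add(Function('H')(4), 24), Function('W')(8, 2)) = Mul(Add(Add(-3, 4), 24), 0) = Mul(Add(1, 24), 0) = Mul(25, 0) = 0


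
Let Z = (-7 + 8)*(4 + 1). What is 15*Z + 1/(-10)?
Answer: 749/10 ≈ 74.900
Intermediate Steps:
Z = 5 (Z = 1*5 = 5)
15*Z + 1/(-10) = 15*5 + 1/(-10) = 75 - ⅒ = 749/10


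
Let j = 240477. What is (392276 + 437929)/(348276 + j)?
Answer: 4855/3443 ≈ 1.4101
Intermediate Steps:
(392276 + 437929)/(348276 + j) = (392276 + 437929)/(348276 + 240477) = 830205/588753 = 830205*(1/588753) = 4855/3443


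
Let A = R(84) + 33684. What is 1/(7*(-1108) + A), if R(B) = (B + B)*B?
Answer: 1/40040 ≈ 2.4975e-5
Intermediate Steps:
R(B) = 2*B² (R(B) = (2*B)*B = 2*B²)
A = 47796 (A = 2*84² + 33684 = 2*7056 + 33684 = 14112 + 33684 = 47796)
1/(7*(-1108) + A) = 1/(7*(-1108) + 47796) = 1/(-7756 + 47796) = 1/40040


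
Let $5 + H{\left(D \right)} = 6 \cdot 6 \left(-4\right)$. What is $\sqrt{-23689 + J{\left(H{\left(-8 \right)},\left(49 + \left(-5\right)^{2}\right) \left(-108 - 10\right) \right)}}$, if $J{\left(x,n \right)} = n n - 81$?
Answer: $\sqrt{76224054} \approx 8730.6$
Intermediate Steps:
$H{\left(D \right)} = -149$ ($H{\left(D \right)} = -5 + 6 \cdot 6 \left(-4\right) = -5 + 36 \left(-4\right) = -5 - 144 = -149$)
$J{\left(x,n \right)} = -81 + n^{2}$ ($J{\left(x,n \right)} = n^{2} - 81 = -81 + n^{2}$)
$\sqrt{-23689 + J{\left(H{\left(-8 \right)},\left(49 + \left(-5\right)^{2}\right) \left(-108 - 10\right) \right)}} = \sqrt{-23689 - \left(81 - \left(\left(49 + \left(-5\right)^{2}\right) \left(-108 - 10\right)\right)^{2}\right)} = \sqrt{-23689 - \left(81 - \left(\left(49 + 25\right) \left(-118\right)\right)^{2}\right)} = \sqrt{-23689 - \left(81 - \left(74 \left(-118\right)\right)^{2}\right)} = \sqrt{-23689 - \left(81 - \left(-8732\right)^{2}\right)} = \sqrt{-23689 + \left(-81 + 76247824\right)} = \sqrt{-23689 + 76247743} = \sqrt{76224054}$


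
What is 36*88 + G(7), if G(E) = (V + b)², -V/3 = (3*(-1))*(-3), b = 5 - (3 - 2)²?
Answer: 3697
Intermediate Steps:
b = 4 (b = 5 - 1*1² = 5 - 1*1 = 5 - 1 = 4)
V = -27 (V = -3*3*(-1)*(-3) = -(-9)*(-3) = -3*9 = -27)
G(E) = 529 (G(E) = (-27 + 4)² = (-23)² = 529)
36*88 + G(7) = 36*88 + 529 = 3168 + 529 = 3697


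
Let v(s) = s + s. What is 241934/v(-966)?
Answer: -17281/138 ≈ -125.22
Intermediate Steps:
v(s) = 2*s
241934/v(-966) = 241934/((2*(-966))) = 241934/(-1932) = 241934*(-1/1932) = -17281/138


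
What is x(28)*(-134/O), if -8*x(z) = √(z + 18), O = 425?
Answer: 67*√46/1700 ≈ 0.26730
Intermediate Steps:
x(z) = -√(18 + z)/8 (x(z) = -√(z + 18)/8 = -√(18 + z)/8)
x(28)*(-134/O) = (-√(18 + 28)/8)*(-134/425) = (-√46/8)*(-134*1/425) = -√46/8*(-134/425) = 67*√46/1700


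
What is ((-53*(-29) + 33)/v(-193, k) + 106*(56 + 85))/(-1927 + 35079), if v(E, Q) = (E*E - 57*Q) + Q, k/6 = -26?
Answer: 34364669/76224736 ≈ 0.45083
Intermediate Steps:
k = -156 (k = 6*(-26) = -156)
v(E, Q) = E**2 - 56*Q (v(E, Q) = (E**2 - 57*Q) + Q = E**2 - 56*Q)
((-53*(-29) + 33)/v(-193, k) + 106*(56 + 85))/(-1927 + 35079) = ((-53*(-29) + 33)/((-193)**2 - 56*(-156)) + 106*(56 + 85))/(-1927 + 35079) = ((1537 + 33)/(37249 + 8736) + 106*141)/33152 = (1570/45985 + 14946)*(1/33152) = (1570*(1/45985) + 14946)*(1/33152) = (314/9197 + 14946)*(1/33152) = (137458676/9197)*(1/33152) = 34364669/76224736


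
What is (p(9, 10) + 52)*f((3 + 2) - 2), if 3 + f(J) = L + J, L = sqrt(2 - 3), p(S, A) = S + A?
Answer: 71*I ≈ 71.0*I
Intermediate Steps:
p(S, A) = A + S
L = I (L = sqrt(-1) = I ≈ 1.0*I)
f(J) = -3 + I + J (f(J) = -3 + (I + J) = -3 + I + J)
(p(9, 10) + 52)*f((3 + 2) - 2) = ((10 + 9) + 52)*(-3 + I + ((3 + 2) - 2)) = (19 + 52)*(-3 + I + (5 - 2)) = 71*(-3 + I + 3) = 71*I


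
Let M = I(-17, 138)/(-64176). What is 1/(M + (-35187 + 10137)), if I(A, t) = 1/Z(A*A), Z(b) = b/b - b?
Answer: -18482688/462991334399 ≈ -3.9920e-5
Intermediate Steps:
Z(b) = 1 - b
I(A, t) = 1/(1 - A**2) (I(A, t) = 1/(1 - A*A) = 1/(1 - A**2))
M = 1/18482688 (M = -1/(-1 + (-17)**2)/(-64176) = -1/(-1 + 289)*(-1/64176) = -1/288*(-1/64176) = 1/18482688 ≈ 5.4105e-8)
1/(M + (-35187 + 10137)) = 1/(1/18482688 + (-35187 + 10137)) = 1/(1/18482688 - 25050) = 1/(-462991334399/18482688) = -18482688/462991334399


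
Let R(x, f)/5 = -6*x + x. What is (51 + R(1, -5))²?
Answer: 676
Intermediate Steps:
R(x, f) = -25*x (R(x, f) = 5*(-6*x + x) = 5*(-5*x) = -25*x)
(51 + R(1, -5))² = (51 - 25*1)² = (51 - 25)² = 26² = 676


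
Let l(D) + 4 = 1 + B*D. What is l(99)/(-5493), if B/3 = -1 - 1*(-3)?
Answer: -197/1831 ≈ -0.10759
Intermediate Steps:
B = 6 (B = 3*(-1 - 1*(-3)) = 3*(-1 + 3) = 3*2 = 6)
l(D) = -3 + 6*D (l(D) = -4 + (1 + 6*D) = -3 + 6*D)
l(99)/(-5493) = (-3 + 6*99)/(-5493) = (-3 + 594)*(-1/5493) = 591*(-1/5493) = -197/1831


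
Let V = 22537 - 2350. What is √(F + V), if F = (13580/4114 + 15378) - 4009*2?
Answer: √963406473/187 ≈ 165.98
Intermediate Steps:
F = 15146310/2057 (F = (13580*(1/4114) + 15378) - 8018 = (6790/2057 + 15378) - 8018 = 31639336/2057 - 8018 = 15146310/2057 ≈ 7363.3)
V = 20187
√(F + V) = √(15146310/2057 + 20187) = √(56670969/2057) = √963406473/187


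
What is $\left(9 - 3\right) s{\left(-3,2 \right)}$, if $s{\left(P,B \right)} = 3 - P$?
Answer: $36$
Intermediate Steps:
$\left(9 - 3\right) s{\left(-3,2 \right)} = \left(9 - 3\right) \left(3 - -3\right) = 6 \left(3 + 3\right) = 6 \cdot 6 = 36$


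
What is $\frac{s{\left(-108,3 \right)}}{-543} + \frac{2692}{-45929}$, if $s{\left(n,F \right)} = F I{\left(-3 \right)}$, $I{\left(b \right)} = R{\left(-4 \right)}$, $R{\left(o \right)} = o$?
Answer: $- \frac{303536}{8313149} \approx -0.036513$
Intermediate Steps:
$I{\left(b \right)} = -4$
$s{\left(n,F \right)} = - 4 F$ ($s{\left(n,F \right)} = F \left(-4\right) = - 4 F$)
$\frac{s{\left(-108,3 \right)}}{-543} + \frac{2692}{-45929} = \frac{\left(-4\right) 3}{-543} + \frac{2692}{-45929} = \left(-12\right) \left(- \frac{1}{543}\right) + 2692 \left(- \frac{1}{45929}\right) = \frac{4}{181} - \frac{2692}{45929} = - \frac{303536}{8313149}$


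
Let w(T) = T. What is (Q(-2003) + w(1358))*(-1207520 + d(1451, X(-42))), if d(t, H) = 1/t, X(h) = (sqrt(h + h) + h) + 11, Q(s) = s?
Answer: 1130111929755/1451 ≈ 7.7885e+8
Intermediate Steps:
X(h) = 11 + h + sqrt(2)*sqrt(h) (X(h) = (sqrt(2*h) + h) + 11 = (sqrt(2)*sqrt(h) + h) + 11 = (h + sqrt(2)*sqrt(h)) + 11 = 11 + h + sqrt(2)*sqrt(h))
(Q(-2003) + w(1358))*(-1207520 + d(1451, X(-42))) = (-2003 + 1358)*(-1207520 + 1/1451) = -645*(-1207520 + 1/1451) = -645*(-1752111519/1451) = 1130111929755/1451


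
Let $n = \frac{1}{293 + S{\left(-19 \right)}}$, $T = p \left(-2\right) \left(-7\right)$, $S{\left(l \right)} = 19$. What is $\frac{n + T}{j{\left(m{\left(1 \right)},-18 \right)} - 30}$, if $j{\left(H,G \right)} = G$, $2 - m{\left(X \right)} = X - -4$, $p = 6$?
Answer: $- \frac{26209}{14976} \approx -1.7501$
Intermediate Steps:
$m{\left(X \right)} = -2 - X$ ($m{\left(X \right)} = 2 - \left(X - -4\right) = 2 - \left(X + 4\right) = 2 - \left(4 + X\right) = -2 - X$)
$T = 84$ ($T = 6 \left(-2\right) \left(-7\right) = \left(-12\right) \left(-7\right) = 84$)
$n = \frac{1}{312}$ ($n = \frac{1}{293 + 19} = \frac{1}{312} \approx 0.0032051$)
$\frac{n + T}{j{\left(m{\left(1 \right)},-18 \right)} - 30} = \frac{\frac{1}{312} + 84}{-18 - 30} = \frac{26209}{312 \left(-48\right)} = \frac{26209}{312} \left(- \frac{1}{48}\right) = - \frac{26209}{14976}$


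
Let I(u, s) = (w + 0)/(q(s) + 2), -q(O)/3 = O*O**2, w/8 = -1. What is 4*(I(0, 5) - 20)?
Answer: -29808/373 ≈ -79.914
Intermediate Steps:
w = -8 (w = 8*(-1) = -8)
q(O) = -3*O**3 (q(O) = -3*O*O**2 = -3*O**3)
I(u, s) = -8/(2 - 3*s**3) (I(u, s) = (-8 + 0)/(-3*s**3 + 2) = -8/(2 - 3*s**3))
4*(I(0, 5) - 20) = 4*(8/(-2 + 3*5**3) - 20) = 4*(8/(-2 + 3*125) - 20) = 4*(8/(-2 + 375) - 20) = 4*(8/373 - 20) = 4*(-7452/373) = -29808/373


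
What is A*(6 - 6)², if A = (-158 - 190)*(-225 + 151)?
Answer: 0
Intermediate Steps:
A = 25752 (A = -348*(-74) = 25752)
A*(6 - 6)² = 25752*(6 - 6)² = 25752*0² = 25752*0 = 0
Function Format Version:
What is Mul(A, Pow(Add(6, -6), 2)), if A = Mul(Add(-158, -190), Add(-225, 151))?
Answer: 0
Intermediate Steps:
A = 25752 (A = Mul(-348, -74) = 25752)
Mul(A, Pow(Add(6, -6), 2)) = Mul(25752, Pow(Add(6, -6), 2)) = Mul(25752, Pow(0, 2)) = Mul(25752, 0) = 0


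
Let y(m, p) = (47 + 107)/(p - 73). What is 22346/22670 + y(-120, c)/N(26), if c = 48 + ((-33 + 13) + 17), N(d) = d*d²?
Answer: 392628611/398447920 ≈ 0.98540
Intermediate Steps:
N(d) = d³
c = 45 (c = 48 + (-20 + 17) = 48 - 3 = 45)
y(m, p) = 154/(-73 + p)
22346/22670 + y(-120, c)/N(26) = 22346/22670 + (154/(-73 + 45))/(26³) = 22346*(1/22670) + (154/(-28))/17576 = 11173/11335 + (154*(-1/28))*(1/17576) = 11173/11335 - 11/2*1/17576 = 11173/11335 - 11/35152 = 392628611/398447920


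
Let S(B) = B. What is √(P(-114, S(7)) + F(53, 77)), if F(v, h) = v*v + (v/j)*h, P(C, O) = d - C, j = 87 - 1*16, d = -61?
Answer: √14717093/71 ≈ 54.032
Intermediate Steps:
j = 71 (j = 87 - 16 = 71)
P(C, O) = -61 - C
F(v, h) = v² + h*v/71 (F(v, h) = v*v + (v/71)*h = v² + (v*(1/71))*h = v² + (v/71)*h = v² + h*v/71)
√(P(-114, S(7)) + F(53, 77)) = √((-61 - 1*(-114)) + (1/71)*53*(77 + 71*53)) = √((-61 + 114) + (1/71)*53*(77 + 3763)) = √(53 + (1/71)*53*3840) = √(53 + 203520/71) = √(207283/71) = √14717093/71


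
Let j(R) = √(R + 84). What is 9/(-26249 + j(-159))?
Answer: -236241/689010076 - 45*I*√3/689010076 ≈ -0.00034287 - 1.1312e-7*I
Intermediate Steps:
j(R) = √(84 + R)
9/(-26249 + j(-159)) = 9/(-26249 + √(84 - 159)) = 9/(-26249 + √(-75)) = 9/(-26249 + 5*I*√3)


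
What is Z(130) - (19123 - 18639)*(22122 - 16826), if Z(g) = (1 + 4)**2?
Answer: -2563239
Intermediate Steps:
Z(g) = 25 (Z(g) = 5**2 = 25)
Z(130) - (19123 - 18639)*(22122 - 16826) = 25 - (19123 - 18639)*(22122 - 16826) = 25 - 484*5296 = 25 - 1*2563264 = 25 - 2563264 = -2563239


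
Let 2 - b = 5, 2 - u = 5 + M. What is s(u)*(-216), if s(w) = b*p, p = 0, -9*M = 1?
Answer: 0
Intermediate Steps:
M = -⅑ (M = -⅑*1 = -⅑ ≈ -0.11111)
u = -26/9 (u = 2 - (5 - ⅑) = 2 - 1*44/9 = 2 - 44/9 = -26/9 ≈ -2.8889)
b = -3 (b = 2 - 1*5 = 2 - 5 = -3)
s(w) = 0 (s(w) = -3*0 = 0)
s(u)*(-216) = 0*(-216) = 0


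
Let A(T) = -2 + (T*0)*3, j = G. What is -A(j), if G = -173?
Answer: 2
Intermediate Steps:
j = -173
A(T) = -2 (A(T) = -2 + 0*3 = -2 + 0 = -2)
-A(j) = -1*(-2) = 2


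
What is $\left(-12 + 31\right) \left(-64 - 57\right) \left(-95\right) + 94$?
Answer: $218499$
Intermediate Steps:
$\left(-12 + 31\right) \left(-64 - 57\right) \left(-95\right) + 94 = 19 \left(-64 - 57\right) \left(-95\right) + 94 = 19 \left(-121\right) \left(-95\right) + 94 = \left(-2299\right) \left(-95\right) + 94 = 218405 + 94 = 218499$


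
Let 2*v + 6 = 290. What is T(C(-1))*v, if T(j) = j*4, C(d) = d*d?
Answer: 568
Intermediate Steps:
C(d) = d²
T(j) = 4*j
v = 142 (v = -3 + (½)*290 = -3 + 145 = 142)
T(C(-1))*v = (4*(-1)²)*142 = (4*1)*142 = 4*142 = 568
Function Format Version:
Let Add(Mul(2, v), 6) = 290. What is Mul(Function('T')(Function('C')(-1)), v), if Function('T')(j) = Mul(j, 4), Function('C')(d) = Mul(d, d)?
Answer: 568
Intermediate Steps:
Function('C')(d) = Pow(d, 2)
Function('T')(j) = Mul(4, j)
v = 142 (v = Add(-3, Mul(Rational(1, 2), 290)) = Add(-3, 145) = 142)
Mul(Function('T')(Function('C')(-1)), v) = Mul(Mul(4, Pow(-1, 2)), 142) = Mul(Mul(4, 1), 142) = Mul(4, 142) = 568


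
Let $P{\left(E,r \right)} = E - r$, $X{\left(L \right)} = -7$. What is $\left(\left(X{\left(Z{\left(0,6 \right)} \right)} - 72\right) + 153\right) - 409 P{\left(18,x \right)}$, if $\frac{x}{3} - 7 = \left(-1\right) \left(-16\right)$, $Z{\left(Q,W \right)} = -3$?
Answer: $20933$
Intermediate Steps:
$x = 69$ ($x = 21 + 3 \left(\left(-1\right) \left(-16\right)\right) = 21 + 3 \cdot 16 = 21 + 48 = 69$)
$\left(\left(X{\left(Z{\left(0,6 \right)} \right)} - 72\right) + 153\right) - 409 P{\left(18,x \right)} = \left(\left(-7 - 72\right) + 153\right) - 409 \left(18 - 69\right) = \left(-79 + 153\right) - 409 \left(18 - 69\right) = 74 - -20859 = 74 + 20859 = 20933$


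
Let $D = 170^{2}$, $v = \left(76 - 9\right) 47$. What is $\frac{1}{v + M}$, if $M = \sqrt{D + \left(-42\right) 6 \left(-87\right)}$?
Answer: $\frac{3149}{9865377} - \frac{2 \sqrt{12706}}{9865377} \approx 0.00029635$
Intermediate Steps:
$v = 3149$ ($v = 67 \cdot 47 = 3149$)
$D = 28900$
$M = 2 \sqrt{12706}$ ($M = \sqrt{28900 + \left(-42\right) 6 \left(-87\right)} = \sqrt{28900 - -21924} = \sqrt{28900 + 21924} = \sqrt{50824} = 2 \sqrt{12706} \approx 225.44$)
$\frac{1}{v + M} = \frac{1}{3149 + 2 \sqrt{12706}}$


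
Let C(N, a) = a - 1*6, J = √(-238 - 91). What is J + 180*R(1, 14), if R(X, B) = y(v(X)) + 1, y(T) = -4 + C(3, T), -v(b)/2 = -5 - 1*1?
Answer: 540 + I*√329 ≈ 540.0 + 18.138*I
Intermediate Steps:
J = I*√329 (J = √(-329) = I*√329 ≈ 18.138*I)
C(N, a) = -6 + a (C(N, a) = a - 6 = -6 + a)
v(b) = 12 (v(b) = -2*(-5 - 1*1) = -2*(-5 - 1) = -2*(-6) = 12)
y(T) = -10 + T (y(T) = -4 + (-6 + T) = -10 + T)
R(X, B) = 3 (R(X, B) = (-10 + 12) + 1 = 2 + 1 = 3)
J + 180*R(1, 14) = I*√329 + 180*3 = I*√329 + 540 = 540 + I*√329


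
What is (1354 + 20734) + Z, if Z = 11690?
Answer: 33778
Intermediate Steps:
(1354 + 20734) + Z = (1354 + 20734) + 11690 = 22088 + 11690 = 33778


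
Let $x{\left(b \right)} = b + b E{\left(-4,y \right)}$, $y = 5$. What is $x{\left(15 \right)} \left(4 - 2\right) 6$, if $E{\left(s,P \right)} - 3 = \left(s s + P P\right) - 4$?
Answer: $7380$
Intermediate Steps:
$E{\left(s,P \right)} = -1 + P^{2} + s^{2}$ ($E{\left(s,P \right)} = 3 - \left(4 - P P - s s\right) = 3 - \left(4 - P^{2} - s^{2}\right) = 3 + \left(-4 + P^{2} + s^{2}\right) = -1 + P^{2} + s^{2}$)
$x{\left(b \right)} = 41 b$ ($x{\left(b \right)} = b + b \left(-1 + 5^{2} + \left(-4\right)^{2}\right) = b + b \left(-1 + 25 + 16\right) = b + b 40 = b + 40 b = 41 b$)
$x{\left(15 \right)} \left(4 - 2\right) 6 = 41 \cdot 15 \left(4 - 2\right) 6 = 615 \cdot 2 \cdot 6 = 615 \cdot 12 = 7380$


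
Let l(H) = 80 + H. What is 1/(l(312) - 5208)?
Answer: -1/4816 ≈ -0.00020764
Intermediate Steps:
1/(l(312) - 5208) = 1/((80 + 312) - 5208) = 1/(392 - 5208) = 1/(-4816) = -1/4816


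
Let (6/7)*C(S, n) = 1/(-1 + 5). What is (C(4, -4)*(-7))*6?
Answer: -49/4 ≈ -12.250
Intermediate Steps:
C(S, n) = 7/24 (C(S, n) = 7/(6*(-1 + 5)) = (7/6)/4 = (7/6)*(1/4) = 7/24)
(C(4, -4)*(-7))*6 = ((7/24)*(-7))*6 = -49/24*6 = -49/4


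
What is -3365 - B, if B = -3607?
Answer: 242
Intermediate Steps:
-3365 - B = -3365 - 1*(-3607) = -3365 + 3607 = 242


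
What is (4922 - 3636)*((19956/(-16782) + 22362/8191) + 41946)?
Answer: 1235881602897140/22910227 ≈ 5.3945e+7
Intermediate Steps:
(4922 - 3636)*((19956/(-16782) + 22362/8191) + 41946) = 1286*((19956*(-1/16782) + 22362*(1/8191)) + 41946) = 1286*((-3326/2797 + 22362/8191) + 41946) = 1286*(35303248/22910227 + 41946) = 1286*(961027684990/22910227) = 1235881602897140/22910227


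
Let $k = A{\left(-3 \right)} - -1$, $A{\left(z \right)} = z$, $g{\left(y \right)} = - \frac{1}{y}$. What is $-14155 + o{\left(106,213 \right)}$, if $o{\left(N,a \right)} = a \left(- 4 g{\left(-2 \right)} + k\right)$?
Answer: $-15007$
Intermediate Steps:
$k = -2$ ($k = -3 - -1 = -3 + 1 = -2$)
$o{\left(N,a \right)} = - 4 a$ ($o{\left(N,a \right)} = a \left(- 4 \left(- \frac{1}{-2}\right) - 2\right) = a \left(- 4 \left(\left(-1\right) \left(- \frac{1}{2}\right)\right) - 2\right) = a \left(\left(-4\right) \frac{1}{2} - 2\right) = a \left(-2 - 2\right) = a \left(-4\right) = - 4 a$)
$-14155 + o{\left(106,213 \right)} = -14155 - 852 = -15007$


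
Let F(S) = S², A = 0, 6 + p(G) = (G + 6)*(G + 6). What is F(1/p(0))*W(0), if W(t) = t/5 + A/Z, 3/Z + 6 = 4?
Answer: 0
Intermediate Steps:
p(G) = -6 + (6 + G)² (p(G) = -6 + (G + 6)*(G + 6) = -6 + (6 + G)*(6 + G) = -6 + (6 + G)²)
Z = -3/2 (Z = 3/(-6 + 4) = 3/(-2) = 3*(-½) = -3/2 ≈ -1.5000)
W(t) = t/5 (W(t) = t/5 + 0/(-3/2) = t*(⅕) + 0*(-⅔) = t/5 + 0 = t/5)
F(1/p(0))*W(0) = (1/(-6 + (6 + 0)²))²*((⅕)*0) = (1/(-6 + 6²))²*0 = (1/(-6 + 36))²*0 = (1/30)²*0 = (1/900)*0 = 0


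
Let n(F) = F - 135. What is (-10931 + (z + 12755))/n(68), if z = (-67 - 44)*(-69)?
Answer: -9483/67 ≈ -141.54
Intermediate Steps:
n(F) = -135 + F
z = 7659 (z = -111*(-69) = 7659)
(-10931 + (z + 12755))/n(68) = (-10931 + (7659 + 12755))/(-135 + 68) = (-10931 + 20414)/(-67) = 9483*(-1/67) = -9483/67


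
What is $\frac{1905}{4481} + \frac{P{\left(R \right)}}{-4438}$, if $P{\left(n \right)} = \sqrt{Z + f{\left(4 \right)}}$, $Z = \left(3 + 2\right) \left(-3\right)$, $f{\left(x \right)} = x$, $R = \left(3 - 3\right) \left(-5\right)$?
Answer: $\frac{1905}{4481} - \frac{i \sqrt{11}}{4438} \approx 0.42513 - 0.00074732 i$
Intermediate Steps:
$R = 0$ ($R = 0 \left(-5\right) = 0$)
$Z = -15$ ($Z = 5 \left(-3\right) = -15$)
$P{\left(n \right)} = i \sqrt{11}$ ($P{\left(n \right)} = \sqrt{-15 + 4} = \sqrt{-11} = i \sqrt{11}$)
$\frac{1905}{4481} + \frac{P{\left(R \right)}}{-4438} = \frac{1905}{4481} + \frac{i \sqrt{11}}{-4438} = 1905 \cdot \frac{1}{4481} + i \sqrt{11} \left(- \frac{1}{4438}\right) = \frac{1905}{4481} - \frac{i \sqrt{11}}{4438}$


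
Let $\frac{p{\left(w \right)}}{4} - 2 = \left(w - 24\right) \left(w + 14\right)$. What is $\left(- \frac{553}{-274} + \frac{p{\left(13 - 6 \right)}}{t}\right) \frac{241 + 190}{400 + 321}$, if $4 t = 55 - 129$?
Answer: $\frac{344205651}{7309498} \approx 47.09$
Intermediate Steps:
$t = - \frac{37}{2}$ ($t = \frac{55 - 129}{4} = \frac{1}{4} \left(-74\right) = - \frac{37}{2} \approx -18.5$)
$p{\left(w \right)} = 8 + 4 \left(-24 + w\right) \left(14 + w\right)$ ($p{\left(w \right)} = 8 + 4 \left(w - 24\right) \left(w + 14\right) = 8 + 4 \left(-24 + w\right) \left(14 + w\right)$)
$\left(- \frac{553}{-274} + \frac{p{\left(13 - 6 \right)}}{t}\right) \frac{241 + 190}{400 + 321} = \left(- \frac{553}{-274} + \frac{-1336 - 40 \left(13 - 6\right) + 4 \left(13 - 6\right)^{2}}{- \frac{37}{2}}\right) \frac{241 + 190}{400 + 321} = \left(\left(-553\right) \left(- \frac{1}{274}\right) + \left(-1336 - 40 \left(13 - 6\right) + 4 \left(13 - 6\right)^{2}\right) \left(- \frac{2}{37}\right)\right) \frac{431}{721} = \left(\frac{553}{274} + \left(-1336 - 280 + 4 \cdot 7^{2}\right) \left(- \frac{2}{37}\right)\right) 431 \cdot \frac{1}{721} = \left(\frac{553}{274} + \left(-1336 - 280 + 4 \cdot 49\right) \left(- \frac{2}{37}\right)\right) \frac{431}{721} = \left(\frac{553}{274} + \left(-1336 - 280 + 196\right) \left(- \frac{2}{37}\right)\right) \frac{431}{721} = \left(\frac{553}{274} - - \frac{2840}{37}\right) \frac{431}{721} = \left(\frac{553}{274} + \frac{2840}{37}\right) \frac{431}{721} = \frac{798621}{10138} \cdot \frac{431}{721} = \frac{344205651}{7309498}$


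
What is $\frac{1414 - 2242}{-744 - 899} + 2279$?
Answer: $\frac{3745225}{1643} \approx 2279.5$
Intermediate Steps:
$\frac{1414 - 2242}{-744 - 899} + 2279 = - \frac{828}{-1643} + 2279 = \left(-828\right) \left(- \frac{1}{1643}\right) + 2279 = \frac{828}{1643} + 2279 = \frac{3745225}{1643}$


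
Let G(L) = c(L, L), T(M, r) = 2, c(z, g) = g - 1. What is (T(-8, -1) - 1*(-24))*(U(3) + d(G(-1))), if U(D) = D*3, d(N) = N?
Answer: 182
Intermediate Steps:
c(z, g) = -1 + g
G(L) = -1 + L
U(D) = 3*D
(T(-8, -1) - 1*(-24))*(U(3) + d(G(-1))) = (2 - 1*(-24))*(3*3 + (-1 - 1)) = (2 + 24)*(9 - 2) = 26*7 = 182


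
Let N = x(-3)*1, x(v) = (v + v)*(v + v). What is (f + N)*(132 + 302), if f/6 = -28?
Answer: -57288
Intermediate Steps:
f = -168 (f = 6*(-28) = -168)
x(v) = 4*v**2 (x(v) = (2*v)*(2*v) = 4*v**2)
N = 36 (N = (4*(-3)**2)*1 = (4*9)*1 = 36*1 = 36)
(f + N)*(132 + 302) = (-168 + 36)*(132 + 302) = -132*434 = -57288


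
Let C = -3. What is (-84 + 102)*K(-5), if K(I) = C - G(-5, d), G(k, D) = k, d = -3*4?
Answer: 36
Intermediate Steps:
d = -12
K(I) = 2 (K(I) = -3 - 1*(-5) = -3 + 5 = 2)
(-84 + 102)*K(-5) = (-84 + 102)*2 = 18*2 = 36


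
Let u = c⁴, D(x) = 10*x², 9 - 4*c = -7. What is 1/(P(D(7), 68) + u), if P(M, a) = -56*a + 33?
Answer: -1/3519 ≈ -0.00028417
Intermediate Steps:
c = 4 (c = 9/4 - ¼*(-7) = 9/4 + 7/4 = 4)
P(M, a) = 33 - 56*a
u = 256 (u = 4⁴ = 256)
1/(P(D(7), 68) + u) = 1/((33 - 56*68) + 256) = 1/((33 - 3808) + 256) = 1/(-3775 + 256) = 1/(-3519) = -1/3519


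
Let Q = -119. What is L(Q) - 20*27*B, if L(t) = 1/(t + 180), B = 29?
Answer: -955259/61 ≈ -15660.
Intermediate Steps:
L(t) = 1/(180 + t)
L(Q) - 20*27*B = 1/(180 - 119) - 20*27*29 = 1/61 - 540*29 = 1/61 - 1*15660 = 1/61 - 15660 = -955259/61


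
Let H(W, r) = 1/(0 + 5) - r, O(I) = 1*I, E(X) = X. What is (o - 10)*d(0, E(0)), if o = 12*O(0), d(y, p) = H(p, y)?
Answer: -2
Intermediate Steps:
O(I) = I
H(W, r) = ⅕ - r (H(W, r) = 1/5 - r = ⅕ - r)
d(y, p) = ⅕ - y
o = 0 (o = 12*0 = 0)
(o - 10)*d(0, E(0)) = (0 - 10)*(⅕ - 1*0) = -10*(⅕ + 0) = -10*⅕ = -2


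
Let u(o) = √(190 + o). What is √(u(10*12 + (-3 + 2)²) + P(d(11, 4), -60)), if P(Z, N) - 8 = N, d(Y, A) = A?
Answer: √(-52 + √311) ≈ 5.8622*I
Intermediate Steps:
P(Z, N) = 8 + N
√(u(10*12 + (-3 + 2)²) + P(d(11, 4), -60)) = √(√(190 + (10*12 + (-3 + 2)²)) + (8 - 60)) = √(√(190 + (120 + (-1)²)) - 52) = √(√(190 + (120 + 1)) - 52) = √(√(190 + 121) - 52) = √(√311 - 52) = √(-52 + √311)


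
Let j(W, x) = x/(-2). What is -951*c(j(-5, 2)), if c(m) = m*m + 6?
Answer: -6657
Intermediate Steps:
j(W, x) = -x/2 (j(W, x) = x*(-½) = -x/2)
c(m) = 6 + m² (c(m) = m² + 6 = 6 + m²)
-951*c(j(-5, 2)) = -951*(6 + (-½*2)²) = -951*(6 + (-1)²) = -951*(6 + 1) = -951*7 = -6657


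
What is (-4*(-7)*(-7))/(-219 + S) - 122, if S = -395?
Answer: -37356/307 ≈ -121.68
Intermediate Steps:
(-4*(-7)*(-7))/(-219 + S) - 122 = (-4*(-7)*(-7))/(-219 - 395) - 122 = (28*(-7))/(-614) - 122 = -1/614*(-196) - 122 = 98/307 - 122 = -37356/307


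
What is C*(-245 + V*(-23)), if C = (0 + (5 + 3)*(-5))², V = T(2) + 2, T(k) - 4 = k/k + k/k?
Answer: -686400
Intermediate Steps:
T(k) = 6 (T(k) = 4 + (k/k + k/k) = 4 + (1 + 1) = 4 + 2 = 6)
V = 8 (V = 6 + 2 = 8)
C = 1600 (C = (0 + 8*(-5))² = (0 - 40)² = (-40)² = 1600)
C*(-245 + V*(-23)) = 1600*(-245 + 8*(-23)) = 1600*(-245 - 184) = 1600*(-429) = -686400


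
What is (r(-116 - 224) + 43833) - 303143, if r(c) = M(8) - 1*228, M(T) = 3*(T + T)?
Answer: -259490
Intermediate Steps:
M(T) = 6*T (M(T) = 3*(2*T) = 6*T)
r(c) = -180 (r(c) = 6*8 - 1*228 = 48 - 228 = -180)
(r(-116 - 224) + 43833) - 303143 = (-180 + 43833) - 303143 = 43653 - 303143 = -259490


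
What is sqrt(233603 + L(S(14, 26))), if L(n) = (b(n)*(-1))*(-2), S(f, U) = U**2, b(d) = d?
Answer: 7*sqrt(4795) ≈ 484.72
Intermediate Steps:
L(n) = 2*n (L(n) = (n*(-1))*(-2) = -n*(-2) = 2*n)
sqrt(233603 + L(S(14, 26))) = sqrt(233603 + 2*26**2) = sqrt(233603 + 2*676) = sqrt(233603 + 1352) = sqrt(234955) = 7*sqrt(4795)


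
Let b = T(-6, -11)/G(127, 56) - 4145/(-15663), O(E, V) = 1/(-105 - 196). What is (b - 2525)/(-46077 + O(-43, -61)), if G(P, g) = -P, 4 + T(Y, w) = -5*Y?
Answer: 44464900522/811428904317 ≈ 0.054798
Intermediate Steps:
T(Y, w) = -4 - 5*Y
O(E, V) = -1/301 (O(E, V) = 1/(-301) = -1/301)
b = 119177/1989201 (b = (-4 - 5*(-6))/((-1*127)) - 4145/(-15663) = (-4 + 30)/(-127) - 4145*(-1/15663) = 26*(-1/127) + 4145/15663 = -26/127 + 4145/15663 = 119177/1989201 ≈ 0.059912)
(b - 2525)/(-46077 + O(-43, -61)) = (119177/1989201 - 2525)/(-46077 - 1/301) = -5022613348/(1989201*(-13869178/301)) = -5022613348/1989201*(-301/13869178) = 44464900522/811428904317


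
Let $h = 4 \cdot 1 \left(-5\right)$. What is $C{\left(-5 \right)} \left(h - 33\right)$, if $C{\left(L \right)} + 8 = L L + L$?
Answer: $-636$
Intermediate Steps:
$C{\left(L \right)} = -8 + L + L^{2}$ ($C{\left(L \right)} = -8 + \left(L L + L\right) = -8 + \left(L^{2} + L\right) = -8 + \left(L + L^{2}\right) = -8 + L + L^{2}$)
$h = -20$ ($h = 4 \left(-5\right) = -20$)
$C{\left(-5 \right)} \left(h - 33\right) = \left(-8 - 5 + \left(-5\right)^{2}\right) \left(-20 - 33\right) = \left(-8 - 5 + 25\right) \left(-20 - 33\right) = 12 \left(-53\right) = -636$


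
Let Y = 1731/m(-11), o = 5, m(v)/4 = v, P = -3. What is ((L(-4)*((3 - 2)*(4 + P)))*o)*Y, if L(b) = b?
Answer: 8655/11 ≈ 786.82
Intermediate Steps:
m(v) = 4*v
Y = -1731/44 (Y = 1731/((4*(-11))) = 1731/(-44) = 1731*(-1/44) = -1731/44 ≈ -39.341)
((L(-4)*((3 - 2)*(4 + P)))*o)*Y = (-4*(3 - 2)*(4 - 3)*5)*(-1731/44) = (-4*5)*(-1731/44) = (-4*1*5)*(-1731/44) = -4*5*(-1731/44) = -20*(-1731/44) = 8655/11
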